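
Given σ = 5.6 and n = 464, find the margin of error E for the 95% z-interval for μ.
Margin of error = 0.51

Margin of error = z* · σ/√n
= 1.960 · 5.6/√464
= 1.960 · 5.6/21.5407
= 0.51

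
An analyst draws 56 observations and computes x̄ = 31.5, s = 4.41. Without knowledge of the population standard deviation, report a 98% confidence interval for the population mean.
(30.09, 32.91)

t-interval (σ unknown):
df = n - 1 = 55
t* = 2.396 for 98% confidence

Margin of error = t* · s/√n = 2.396 · 4.41/√56 = 1.41

CI: (30.09, 32.91)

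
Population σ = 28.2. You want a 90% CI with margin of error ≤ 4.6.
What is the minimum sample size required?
n ≥ 102

For margin E ≤ 4.6:
n ≥ (z* · σ / E)²
n ≥ (1.645 · 28.2 / 4.6)²
n ≥ 101.70

Minimum n = 102 (rounding up)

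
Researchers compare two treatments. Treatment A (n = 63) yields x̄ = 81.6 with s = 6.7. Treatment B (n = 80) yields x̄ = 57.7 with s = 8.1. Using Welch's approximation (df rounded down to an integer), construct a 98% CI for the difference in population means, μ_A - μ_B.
(20.99, 26.81)

Difference: x̄₁ - x̄₂ = 23.90
SE = √(s₁²/n₁ + s₂²/n₂) = √(6.7²/63 + 8.1²/80) = 1.2380
df = 140.64 → 140 (Welch–Satterthwaite, rounded down)
t* = 2.353

CI: 23.90 ± 2.353 · 1.2380 = 23.90 ± 2.91 = (20.99, 26.81)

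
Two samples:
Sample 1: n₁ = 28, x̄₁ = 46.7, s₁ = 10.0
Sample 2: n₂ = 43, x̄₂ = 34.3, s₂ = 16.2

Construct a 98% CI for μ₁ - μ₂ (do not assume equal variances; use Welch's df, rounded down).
(4.99, 19.81)

Difference: x̄₁ - x̄₂ = 12.40
SE = √(s₁²/n₁ + s₂²/n₂) = √(10.0²/28 + 16.2²/43) = 3.1104
df = 68.86 → 68 (Welch–Satterthwaite, rounded down)
t* = 2.382

CI: 12.40 ± 2.382 · 3.1104 = 12.40 ± 7.41 = (4.99, 19.81)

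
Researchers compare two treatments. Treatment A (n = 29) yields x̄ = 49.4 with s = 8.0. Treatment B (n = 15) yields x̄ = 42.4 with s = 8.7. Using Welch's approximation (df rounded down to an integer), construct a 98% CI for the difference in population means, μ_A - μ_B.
(0.32, 13.68)

Difference: x̄₁ - x̄₂ = 7.00
SE = √(s₁²/n₁ + s₂²/n₂) = √(8.0²/29 + 8.7²/15) = 2.6931
df = 26.40 → 26 (Welch–Satterthwaite, rounded down)
t* = 2.479

CI: 7.00 ± 2.479 · 2.6931 = 7.00 ± 6.68 = (0.32, 13.68)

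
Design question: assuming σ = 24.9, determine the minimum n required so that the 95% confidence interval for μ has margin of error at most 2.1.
n ≥ 541

For margin E ≤ 2.1:
n ≥ (z* · σ / E)²
n ≥ (1.960 · 24.9 / 2.1)²
n ≥ 540.10

Minimum n = 541 (rounding up)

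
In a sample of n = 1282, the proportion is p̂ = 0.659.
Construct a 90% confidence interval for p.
(0.637, 0.681)

Proportion CI:
SE = √(p̂(1-p̂)/n) = √(0.659 · 0.341 / 1282) = 0.01324

z* = 1.645
Margin = z* · SE = 1.645 · 0.01324 = 0.0218

CI: 0.659 ± 0.0218 = (0.637, 0.681)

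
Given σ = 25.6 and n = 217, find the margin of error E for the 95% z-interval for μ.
Margin of error = 3.41

Margin of error = z* · σ/√n
= 1.960 · 25.6/√217
= 1.960 · 25.6/14.7309
= 3.41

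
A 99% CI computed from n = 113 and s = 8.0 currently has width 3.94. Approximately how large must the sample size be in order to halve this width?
n ≈ 452

CI width ∝ 1/√n
To reduce width by factor 2, need √n to grow by 2 → need 2² = 4 times as many samples.

Current: n = 113, width = 3.94
New: n = 452, width ≈ 1.95

Width reduced by factor of 3.94/1.95 = 2.02.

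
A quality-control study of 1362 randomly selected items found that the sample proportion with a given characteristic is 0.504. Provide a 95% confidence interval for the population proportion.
(0.477, 0.531)

Proportion CI:
SE = √(p̂(1-p̂)/n) = √(0.504 · 0.496 / 1362) = 0.01355

z* = 1.960
Margin = z* · SE = 1.960 · 0.01355 = 0.0266

CI: 0.504 ± 0.0266 = (0.477, 0.531)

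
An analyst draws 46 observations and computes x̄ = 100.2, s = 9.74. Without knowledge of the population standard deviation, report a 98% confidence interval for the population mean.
(96.74, 103.66)

t-interval (σ unknown):
df = n - 1 = 45
t* = 2.412 for 98% confidence

Margin of error = t* · s/√n = 2.412 · 9.74/√46 = 3.46

CI: (96.74, 103.66)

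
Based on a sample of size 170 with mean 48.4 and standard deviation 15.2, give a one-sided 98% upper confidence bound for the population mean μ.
μ ≤ 50.81

Upper bound (one-sided):
t* = 2.070 (one-sided for 98%)
Upper bound = x̄ + t* · s/√n = 48.4 + 2.070 · 15.2/√170 = 50.81

We are 98% confident that μ ≤ 50.81.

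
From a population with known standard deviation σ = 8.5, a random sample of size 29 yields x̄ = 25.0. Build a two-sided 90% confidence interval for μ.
(22.40, 27.60)

z-interval (σ known):
z* = 1.645 for 90% confidence

Margin of error = z* · σ/√n = 1.645 · 8.5/√29 = 2.60

CI: (25.0 - 2.60, 25.0 + 2.60) = (22.40, 27.60)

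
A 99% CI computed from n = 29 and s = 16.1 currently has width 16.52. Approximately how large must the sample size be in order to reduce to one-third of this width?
n ≈ 261

CI width ∝ 1/√n
To reduce width by factor 3, need √n to grow by 3 → need 3² = 9 times as many samples.

Current: n = 29, width = 16.52
New: n = 261, width ≈ 5.17

Width reduced by factor of 16.52/5.17 = 3.20.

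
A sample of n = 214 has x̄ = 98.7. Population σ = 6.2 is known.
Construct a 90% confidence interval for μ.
(98.00, 99.40)

z-interval (σ known):
z* = 1.645 for 90% confidence

Margin of error = z* · σ/√n = 1.645 · 6.2/√214 = 0.70

CI: (98.7 - 0.70, 98.7 + 0.70) = (98.00, 99.40)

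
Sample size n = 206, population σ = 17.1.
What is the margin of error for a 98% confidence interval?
Margin of error = 2.77

Margin of error = z* · σ/√n
= 2.326 · 17.1/√206
= 2.326 · 17.1/14.3527
= 2.77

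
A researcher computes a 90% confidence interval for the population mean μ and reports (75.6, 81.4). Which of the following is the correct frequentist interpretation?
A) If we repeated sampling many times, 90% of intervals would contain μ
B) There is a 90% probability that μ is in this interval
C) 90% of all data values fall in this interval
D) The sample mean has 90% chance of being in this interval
A

A) Correct — this is the frequentist long-run coverage interpretation.
B) Wrong — μ is fixed; the randomness lives in the interval, not in μ.
C) Wrong — a CI is about the parameter μ, not individual data values.
D) Wrong — x̄ is observed and sits in the interval by construction.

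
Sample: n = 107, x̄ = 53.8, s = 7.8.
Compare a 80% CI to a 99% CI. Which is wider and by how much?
99% CI is wider by 2.01

df = 106
80% CI: t* = 1.290, (52.83, 54.77), width = 2 · t* · s/√n = 1.95
99% CI: t* = 2.623, (51.82, 55.78), width = 2 · t* · s/√n = 3.96

The 99% CI is wider by 3.96 - 1.95 = 2.01.
Higher confidence requires a wider interval.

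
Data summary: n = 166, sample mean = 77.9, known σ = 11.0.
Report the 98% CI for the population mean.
(75.91, 79.89)

z-interval (σ known):
z* = 2.326 for 98% confidence

Margin of error = z* · σ/√n = 2.326 · 11.0/√166 = 1.99

CI: (77.9 - 1.99, 77.9 + 1.99) = (75.91, 79.89)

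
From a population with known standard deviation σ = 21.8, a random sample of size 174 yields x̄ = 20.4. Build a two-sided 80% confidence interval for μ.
(18.28, 22.52)

z-interval (σ known):
z* = 1.282 for 80% confidence

Margin of error = z* · σ/√n = 1.282 · 21.8/√174 = 2.12

CI: (20.4 - 2.12, 20.4 + 2.12) = (18.28, 22.52)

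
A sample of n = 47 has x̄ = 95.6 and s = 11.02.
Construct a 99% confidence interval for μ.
(91.28, 99.92)

t-interval (σ unknown):
df = n - 1 = 46
t* = 2.687 for 99% confidence

Margin of error = t* · s/√n = 2.687 · 11.02/√47 = 4.32

CI: (91.28, 99.92)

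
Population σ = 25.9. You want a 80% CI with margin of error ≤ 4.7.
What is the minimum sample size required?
n ≥ 50

For margin E ≤ 4.7:
n ≥ (z* · σ / E)²
n ≥ (1.282 · 25.9 / 4.7)²
n ≥ 49.91

Minimum n = 50 (rounding up)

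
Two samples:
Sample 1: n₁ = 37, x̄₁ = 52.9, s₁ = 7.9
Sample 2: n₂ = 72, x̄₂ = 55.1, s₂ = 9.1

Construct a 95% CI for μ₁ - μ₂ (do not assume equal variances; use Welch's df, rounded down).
(-5.55, 1.15)

Difference: x̄₁ - x̄₂ = -2.20
SE = √(s₁²/n₁ + s₂²/n₂) = √(7.9²/37 + 9.1²/72) = 1.6843
df = 82.41 → 82 (Welch–Satterthwaite, rounded down)
t* = 1.989

CI: -2.20 ± 1.989 · 1.6843 = -2.20 ± 3.35 = (-5.55, 1.15)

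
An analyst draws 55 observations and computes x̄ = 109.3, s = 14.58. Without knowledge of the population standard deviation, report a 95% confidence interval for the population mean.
(105.36, 113.24)

t-interval (σ unknown):
df = n - 1 = 54
t* = 2.005 for 95% confidence

Margin of error = t* · s/√n = 2.005 · 14.58/√55 = 3.94

CI: (105.36, 113.24)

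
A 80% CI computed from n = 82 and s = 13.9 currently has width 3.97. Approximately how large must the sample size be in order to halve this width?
n ≈ 328

CI width ∝ 1/√n
To reduce width by factor 2, need √n to grow by 2 → need 2² = 4 times as many samples.

Current: n = 82, width = 3.97
New: n = 328, width ≈ 1.97

Width reduced by factor of 3.97/1.97 = 2.02.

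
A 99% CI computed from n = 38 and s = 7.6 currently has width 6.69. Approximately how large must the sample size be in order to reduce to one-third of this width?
n ≈ 342

CI width ∝ 1/√n
To reduce width by factor 3, need √n to grow by 3 → need 3² = 9 times as many samples.

Current: n = 38, width = 6.69
New: n = 342, width ≈ 2.13

Width reduced by factor of 6.69/2.13 = 3.14.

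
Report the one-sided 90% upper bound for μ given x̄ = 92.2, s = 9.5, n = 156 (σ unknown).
μ ≤ 93.18

Upper bound (one-sided):
t* = 1.287 (one-sided for 90%)
Upper bound = x̄ + t* · s/√n = 92.2 + 1.287 · 9.5/√156 = 93.18

We are 90% confident that μ ≤ 93.18.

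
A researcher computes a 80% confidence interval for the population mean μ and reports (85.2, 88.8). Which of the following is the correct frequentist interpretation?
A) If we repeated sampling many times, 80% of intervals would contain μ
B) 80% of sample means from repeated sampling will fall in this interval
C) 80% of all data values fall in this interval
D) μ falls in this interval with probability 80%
A

A) Correct — this is the frequentist long-run coverage interpretation.
B) Wrong — coverage applies to intervals containing μ, not to future x̄ values.
C) Wrong — a CI is about the parameter μ, not individual data values.
D) Wrong — μ is fixed; the randomness lives in the interval, not in μ.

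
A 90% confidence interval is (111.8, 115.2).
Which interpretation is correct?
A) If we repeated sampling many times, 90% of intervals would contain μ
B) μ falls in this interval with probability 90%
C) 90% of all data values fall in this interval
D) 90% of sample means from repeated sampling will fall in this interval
A

A) Correct — this is the frequentist long-run coverage interpretation.
B) Wrong — μ is fixed; the randomness lives in the interval, not in μ.
C) Wrong — a CI is about the parameter μ, not individual data values.
D) Wrong — coverage applies to intervals containing μ, not to future x̄ values.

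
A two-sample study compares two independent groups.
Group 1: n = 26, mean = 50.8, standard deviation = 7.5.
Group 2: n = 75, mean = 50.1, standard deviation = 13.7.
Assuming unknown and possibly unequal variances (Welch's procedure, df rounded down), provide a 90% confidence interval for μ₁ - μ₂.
(-2.89, 4.29)

Difference: x̄₁ - x̄₂ = 0.70
SE = √(s₁²/n₁ + s₂²/n₂) = √(7.5²/26 + 13.7²/75) = 2.1601
df = 80.09 → 80 (Welch–Satterthwaite, rounded down)
t* = 1.664

CI: 0.70 ± 1.664 · 2.1601 = 0.70 ± 3.59 = (-2.89, 4.29)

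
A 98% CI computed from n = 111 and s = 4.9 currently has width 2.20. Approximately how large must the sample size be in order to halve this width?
n ≈ 444

CI width ∝ 1/√n
To reduce width by factor 2, need √n to grow by 2 → need 2² = 4 times as many samples.

Current: n = 111, width = 2.20
New: n = 444, width ≈ 1.09

Width reduced by factor of 2.20/1.09 = 2.02.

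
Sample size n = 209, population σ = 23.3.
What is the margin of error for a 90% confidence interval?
Margin of error = 2.65

Margin of error = z* · σ/√n
= 1.645 · 23.3/√209
= 1.645 · 23.3/14.4568
= 2.65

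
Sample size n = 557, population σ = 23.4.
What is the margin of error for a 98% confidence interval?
Margin of error = 2.31

Margin of error = z* · σ/√n
= 2.326 · 23.4/√557
= 2.326 · 23.4/23.6008
= 2.31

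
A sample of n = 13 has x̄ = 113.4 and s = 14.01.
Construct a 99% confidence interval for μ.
(101.53, 125.27)

t-interval (σ unknown):
df = n - 1 = 12
t* = 3.055 for 99% confidence

Margin of error = t* · s/√n = 3.055 · 14.01/√13 = 11.87

CI: (101.53, 125.27)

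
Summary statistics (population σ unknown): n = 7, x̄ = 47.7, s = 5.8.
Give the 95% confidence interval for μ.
(42.34, 53.06)

t-interval (σ unknown):
df = n - 1 = 6
t* = 2.447 for 95% confidence

Margin of error = t* · s/√n = 2.447 · 5.8/√7 = 5.36

CI: (42.34, 53.06)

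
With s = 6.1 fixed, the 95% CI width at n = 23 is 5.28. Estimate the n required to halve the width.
n ≈ 92

CI width ∝ 1/√n
To reduce width by factor 2, need √n to grow by 2 → need 2² = 4 times as many samples.

Current: n = 23, width = 5.28
New: n = 92, width ≈ 2.53

Width reduced by factor of 5.28/2.53 = 2.09.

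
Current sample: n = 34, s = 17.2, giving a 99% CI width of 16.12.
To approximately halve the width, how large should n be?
n ≈ 136

CI width ∝ 1/√n
To reduce width by factor 2, need √n to grow by 2 → need 2² = 4 times as many samples.

Current: n = 34, width = 16.12
New: n = 136, width ≈ 7.71

Width reduced by factor of 16.12/7.71 = 2.09.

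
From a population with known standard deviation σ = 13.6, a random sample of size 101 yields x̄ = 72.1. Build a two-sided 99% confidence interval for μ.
(68.61, 75.59)

z-interval (σ known):
z* = 2.576 for 99% confidence

Margin of error = z* · σ/√n = 2.576 · 13.6/√101 = 3.49

CI: (72.1 - 3.49, 72.1 + 3.49) = (68.61, 75.59)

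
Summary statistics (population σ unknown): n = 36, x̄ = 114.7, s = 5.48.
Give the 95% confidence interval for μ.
(112.85, 116.55)

t-interval (σ unknown):
df = n - 1 = 35
t* = 2.030 for 95% confidence

Margin of error = t* · s/√n = 2.030 · 5.48/√36 = 1.85

CI: (112.85, 116.55)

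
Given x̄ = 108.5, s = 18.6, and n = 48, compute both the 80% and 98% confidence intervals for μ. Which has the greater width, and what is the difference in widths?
98% CI is wider by 5.95

df = 47
80% CI: t* = 1.300, (105.01, 111.99), width = 2 · t* · s/√n = 6.98
98% CI: t* = 2.408, (102.04, 114.96), width = 2 · t* · s/√n = 12.93

The 98% CI is wider by 12.93 - 6.98 = 5.95.
Higher confidence requires a wider interval.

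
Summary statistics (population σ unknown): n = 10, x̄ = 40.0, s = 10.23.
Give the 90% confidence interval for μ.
(34.07, 45.93)

t-interval (σ unknown):
df = n - 1 = 9
t* = 1.833 for 90% confidence

Margin of error = t* · s/√n = 1.833 · 10.23/√10 = 5.93

CI: (34.07, 45.93)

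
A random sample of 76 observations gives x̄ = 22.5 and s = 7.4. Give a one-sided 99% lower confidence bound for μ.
μ ≥ 20.48

Lower bound (one-sided):
t* = 2.377 (one-sided for 99%)
Lower bound = x̄ - t* · s/√n = 22.5 - 2.377 · 7.4/√76 = 20.48

We are 99% confident that μ ≥ 20.48.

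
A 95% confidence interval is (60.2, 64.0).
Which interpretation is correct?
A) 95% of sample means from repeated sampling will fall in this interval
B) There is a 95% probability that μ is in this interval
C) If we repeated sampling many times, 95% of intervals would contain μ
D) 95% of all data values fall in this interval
C

A) Wrong — coverage applies to intervals containing μ, not to future x̄ values.
B) Wrong — μ is fixed; the randomness lives in the interval, not in μ.
C) Correct — this is the frequentist long-run coverage interpretation.
D) Wrong — a CI is about the parameter μ, not individual data values.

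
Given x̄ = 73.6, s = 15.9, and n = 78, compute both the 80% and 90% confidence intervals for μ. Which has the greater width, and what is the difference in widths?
90% CI is wider by 1.34

df = 77
80% CI: t* = 1.293, (71.27, 75.93), width = 2 · t* · s/√n = 4.66
90% CI: t* = 1.665, (70.60, 76.60), width = 2 · t* · s/√n = 6.00

The 90% CI is wider by 6.00 - 4.66 = 1.34.
Higher confidence requires a wider interval.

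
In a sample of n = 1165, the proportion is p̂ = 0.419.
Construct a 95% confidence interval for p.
(0.391, 0.447)

Proportion CI:
SE = √(p̂(1-p̂)/n) = √(0.419 · 0.581 / 1165) = 0.01446

z* = 1.960
Margin = z* · SE = 1.960 · 0.01446 = 0.0283

CI: 0.419 ± 0.0283 = (0.391, 0.447)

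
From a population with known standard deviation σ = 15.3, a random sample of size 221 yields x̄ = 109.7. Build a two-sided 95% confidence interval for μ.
(107.68, 111.72)

z-interval (σ known):
z* = 1.960 for 95% confidence

Margin of error = z* · σ/√n = 1.960 · 15.3/√221 = 2.02

CI: (109.7 - 2.02, 109.7 + 2.02) = (107.68, 111.72)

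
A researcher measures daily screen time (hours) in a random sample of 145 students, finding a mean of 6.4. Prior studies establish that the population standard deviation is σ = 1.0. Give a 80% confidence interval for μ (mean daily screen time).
(6.29, 6.51)

z-interval (σ known):
z* = 1.282 for 80% confidence

Margin of error = z* · σ/√n = 1.282 · 1.0/√145 = 0.11

CI: (6.4 - 0.11, 6.4 + 0.11) = (6.29, 6.51)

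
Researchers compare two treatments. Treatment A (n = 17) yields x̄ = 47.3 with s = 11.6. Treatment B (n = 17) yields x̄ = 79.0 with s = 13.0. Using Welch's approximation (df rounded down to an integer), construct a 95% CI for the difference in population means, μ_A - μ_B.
(-40.32, -23.08)

Difference: x̄₁ - x̄₂ = -31.70
SE = √(s₁²/n₁ + s₂²/n₂) = √(11.6²/17 + 13.0²/17) = 4.2257
df = 31.59 → 31 (Welch–Satterthwaite, rounded down)
t* = 2.040

CI: -31.70 ± 2.040 · 4.2257 = -31.70 ± 8.62 = (-40.32, -23.08)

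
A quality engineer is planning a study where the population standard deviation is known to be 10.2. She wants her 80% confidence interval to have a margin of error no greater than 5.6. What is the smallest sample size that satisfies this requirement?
n ≥ 6

For margin E ≤ 5.6:
n ≥ (z* · σ / E)²
n ≥ (1.282 · 10.2 / 5.6)²
n ≥ 5.45

Minimum n = 6 (rounding up)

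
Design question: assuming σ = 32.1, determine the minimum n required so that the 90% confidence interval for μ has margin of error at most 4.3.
n ≥ 151

For margin E ≤ 4.3:
n ≥ (z* · σ / E)²
n ≥ (1.645 · 32.1 / 4.3)²
n ≥ 150.80

Minimum n = 151 (rounding up)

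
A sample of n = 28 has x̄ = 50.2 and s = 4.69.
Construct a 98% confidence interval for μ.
(48.01, 52.39)

t-interval (σ unknown):
df = n - 1 = 27
t* = 2.473 for 98% confidence

Margin of error = t* · s/√n = 2.473 · 4.69/√28 = 2.19

CI: (48.01, 52.39)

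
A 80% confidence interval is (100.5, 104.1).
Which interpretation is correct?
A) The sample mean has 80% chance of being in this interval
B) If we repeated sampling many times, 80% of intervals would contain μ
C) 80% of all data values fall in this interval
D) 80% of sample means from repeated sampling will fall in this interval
B

A) Wrong — x̄ is observed and sits in the interval by construction.
B) Correct — this is the frequentist long-run coverage interpretation.
C) Wrong — a CI is about the parameter μ, not individual data values.
D) Wrong — coverage applies to intervals containing μ, not to future x̄ values.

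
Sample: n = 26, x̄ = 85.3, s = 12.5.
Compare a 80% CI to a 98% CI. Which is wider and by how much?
98% CI is wider by 5.73

df = 25
80% CI: t* = 1.316, (82.07, 88.53), width = 2 · t* · s/√n = 6.45
98% CI: t* = 2.485, (79.21, 91.39), width = 2 · t* · s/√n = 12.18

The 98% CI is wider by 12.18 - 6.45 = 5.73.
Higher confidence requires a wider interval.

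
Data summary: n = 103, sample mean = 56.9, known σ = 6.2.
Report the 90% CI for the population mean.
(55.90, 57.90)

z-interval (σ known):
z* = 1.645 for 90% confidence

Margin of error = z* · σ/√n = 1.645 · 6.2/√103 = 1.00

CI: (56.9 - 1.00, 56.9 + 1.00) = (55.90, 57.90)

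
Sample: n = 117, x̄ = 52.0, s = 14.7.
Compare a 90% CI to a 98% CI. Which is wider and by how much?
98% CI is wider by 1.90

df = 116
90% CI: t* = 1.658, (49.75, 54.25), width = 2 · t* · s/√n = 4.51
98% CI: t* = 2.359, (48.79, 55.21), width = 2 · t* · s/√n = 6.41

The 98% CI is wider by 6.41 - 4.51 = 1.90.
Higher confidence requires a wider interval.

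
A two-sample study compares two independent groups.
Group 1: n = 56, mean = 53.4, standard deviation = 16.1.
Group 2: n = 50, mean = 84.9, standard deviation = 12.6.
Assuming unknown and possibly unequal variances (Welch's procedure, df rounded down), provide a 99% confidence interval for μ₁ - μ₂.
(-38.83, -24.17)

Difference: x̄₁ - x̄₂ = -31.50
SE = √(s₁²/n₁ + s₂²/n₂) = √(16.1²/56 + 12.6²/50) = 2.7936
df = 102.30 → 102 (Welch–Satterthwaite, rounded down)
t* = 2.625

CI: -31.50 ± 2.625 · 2.7936 = -31.50 ± 7.33 = (-38.83, -24.17)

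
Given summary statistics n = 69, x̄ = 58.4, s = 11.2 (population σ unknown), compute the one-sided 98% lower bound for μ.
μ ≥ 55.58

Lower bound (one-sided):
t* = 2.094 (one-sided for 98%)
Lower bound = x̄ - t* · s/√n = 58.4 - 2.094 · 11.2/√69 = 55.58

We are 98% confident that μ ≥ 55.58.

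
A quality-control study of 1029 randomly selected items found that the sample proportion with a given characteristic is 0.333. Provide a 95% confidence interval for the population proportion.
(0.304, 0.362)

Proportion CI:
SE = √(p̂(1-p̂)/n) = √(0.333 · 0.667 / 1029) = 0.01469

z* = 1.960
Margin = z* · SE = 1.960 · 0.01469 = 0.0288

CI: 0.333 ± 0.0288 = (0.304, 0.362)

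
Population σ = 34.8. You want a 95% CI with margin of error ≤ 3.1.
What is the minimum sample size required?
n ≥ 485

For margin E ≤ 3.1:
n ≥ (z* · σ / E)²
n ≥ (1.960 · 34.8 / 3.1)²
n ≥ 484.11

Minimum n = 485 (rounding up)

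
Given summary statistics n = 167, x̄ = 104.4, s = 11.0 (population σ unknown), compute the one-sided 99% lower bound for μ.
μ ≥ 102.40

Lower bound (one-sided):
t* = 2.349 (one-sided for 99%)
Lower bound = x̄ - t* · s/√n = 104.4 - 2.349 · 11.0/√167 = 102.40

We are 99% confident that μ ≥ 102.40.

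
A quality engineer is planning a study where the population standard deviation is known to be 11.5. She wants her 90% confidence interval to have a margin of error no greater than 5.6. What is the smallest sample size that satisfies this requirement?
n ≥ 12

For margin E ≤ 5.6:
n ≥ (z* · σ / E)²
n ≥ (1.645 · 11.5 / 5.6)²
n ≥ 11.41

Minimum n = 12 (rounding up)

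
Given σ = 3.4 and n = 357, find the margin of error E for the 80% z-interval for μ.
Margin of error = 0.23

Margin of error = z* · σ/√n
= 1.282 · 3.4/√357
= 1.282 · 3.4/18.8944
= 0.23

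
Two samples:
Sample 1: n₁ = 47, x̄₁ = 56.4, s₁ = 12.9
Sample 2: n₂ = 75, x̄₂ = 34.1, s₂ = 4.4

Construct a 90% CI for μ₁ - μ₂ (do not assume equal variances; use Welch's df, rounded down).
(19.04, 25.56)

Difference: x̄₁ - x̄₂ = 22.30
SE = √(s₁²/n₁ + s₂²/n₂) = √(12.9²/47 + 4.4²/75) = 1.9490
df = 52.78 → 52 (Welch–Satterthwaite, rounded down)
t* = 1.675

CI: 22.30 ± 1.675 · 1.9490 = 22.30 ± 3.26 = (19.04, 25.56)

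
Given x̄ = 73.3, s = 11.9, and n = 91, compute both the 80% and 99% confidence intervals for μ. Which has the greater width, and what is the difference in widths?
99% CI is wider by 3.35

df = 90
80% CI: t* = 1.291, (71.69, 74.91), width = 2 · t* · s/√n = 3.22
99% CI: t* = 2.632, (70.02, 76.58), width = 2 · t* · s/√n = 6.57

The 99% CI is wider by 6.57 - 3.22 = 3.35.
Higher confidence requires a wider interval.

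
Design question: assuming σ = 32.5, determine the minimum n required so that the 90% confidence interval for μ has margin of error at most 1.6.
n ≥ 1117

For margin E ≤ 1.6:
n ≥ (z* · σ / E)²
n ≥ (1.645 · 32.5 / 1.6)²
n ≥ 1116.50

Minimum n = 1117 (rounding up)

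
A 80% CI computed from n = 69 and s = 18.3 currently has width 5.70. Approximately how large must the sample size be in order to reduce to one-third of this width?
n ≈ 621

CI width ∝ 1/√n
To reduce width by factor 3, need √n to grow by 3 → need 3² = 9 times as many samples.

Current: n = 69, width = 5.70
New: n = 621, width ≈ 1.88

Width reduced by factor of 5.70/1.88 = 3.03.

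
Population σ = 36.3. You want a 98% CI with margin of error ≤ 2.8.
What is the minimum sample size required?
n ≥ 910

For margin E ≤ 2.8:
n ≥ (z* · σ / E)²
n ≥ (2.326 · 36.3 / 2.8)²
n ≥ 909.32

Minimum n = 910 (rounding up)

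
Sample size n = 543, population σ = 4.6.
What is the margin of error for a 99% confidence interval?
Margin of error = 0.51

Margin of error = z* · σ/√n
= 2.576 · 4.6/√543
= 2.576 · 4.6/23.3024
= 0.51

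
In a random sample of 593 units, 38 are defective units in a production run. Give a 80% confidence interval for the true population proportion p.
(0.051, 0.077)

Proportion CI:
p̂ = 38/593 = 0.06408
SE = √(p̂(1-p̂)/n) = √(0.06408 · 0.93592 / 593) = 0.01006

z* = 1.282
Margin = z* · SE = 1.282 · 0.01006 = 0.0129

CI: 0.06408 ± 0.0129 = (0.051, 0.077)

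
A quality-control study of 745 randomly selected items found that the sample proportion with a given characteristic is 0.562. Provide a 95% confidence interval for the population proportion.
(0.526, 0.598)

Proportion CI:
SE = √(p̂(1-p̂)/n) = √(0.562 · 0.438 / 745) = 0.01818

z* = 1.960
Margin = z* · SE = 1.960 · 0.01818 = 0.0356

CI: 0.562 ± 0.0356 = (0.526, 0.598)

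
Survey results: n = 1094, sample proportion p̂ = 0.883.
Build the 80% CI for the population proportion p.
(0.871, 0.895)

Proportion CI:
SE = √(p̂(1-p̂)/n) = √(0.883 · 0.117 / 1094) = 0.00972

z* = 1.282
Margin = z* · SE = 1.282 · 0.00972 = 0.0125

CI: 0.883 ± 0.0125 = (0.871, 0.895)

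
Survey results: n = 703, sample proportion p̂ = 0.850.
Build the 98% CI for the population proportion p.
(0.819, 0.881)

Proportion CI:
SE = √(p̂(1-p̂)/n) = √(0.850 · 0.150 / 703) = 0.01347

z* = 2.326
Margin = z* · SE = 2.326 · 0.01347 = 0.0313

CI: 0.850 ± 0.0313 = (0.819, 0.881)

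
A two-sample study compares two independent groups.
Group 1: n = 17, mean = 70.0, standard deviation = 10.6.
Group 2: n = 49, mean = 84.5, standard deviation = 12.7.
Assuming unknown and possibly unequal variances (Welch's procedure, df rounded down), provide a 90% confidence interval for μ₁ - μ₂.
(-19.82, -9.18)

Difference: x̄₁ - x̄₂ = -14.50
SE = √(s₁²/n₁ + s₂²/n₂) = √(10.6²/17 + 12.7²/49) = 3.1466
df = 33.16 → 33 (Welch–Satterthwaite, rounded down)
t* = 1.692

CI: -14.50 ± 1.692 · 3.1466 = -14.50 ± 5.32 = (-19.82, -9.18)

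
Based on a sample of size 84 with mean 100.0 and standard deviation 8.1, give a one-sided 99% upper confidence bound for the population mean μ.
μ ≤ 102.10

Upper bound (one-sided):
t* = 2.372 (one-sided for 99%)
Upper bound = x̄ + t* · s/√n = 100.0 + 2.372 · 8.1/√84 = 102.10

We are 99% confident that μ ≤ 102.10.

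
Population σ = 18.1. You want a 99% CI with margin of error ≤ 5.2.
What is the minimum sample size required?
n ≥ 81

For margin E ≤ 5.2:
n ≥ (z* · σ / E)²
n ≥ (2.576 · 18.1 / 5.2)²
n ≥ 80.40

Minimum n = 81 (rounding up)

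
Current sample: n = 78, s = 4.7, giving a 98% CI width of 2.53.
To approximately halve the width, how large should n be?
n ≈ 312

CI width ∝ 1/√n
To reduce width by factor 2, need √n to grow by 2 → need 2² = 4 times as many samples.

Current: n = 78, width = 2.53
New: n = 312, width ≈ 1.24

Width reduced by factor of 2.53/1.24 = 2.04.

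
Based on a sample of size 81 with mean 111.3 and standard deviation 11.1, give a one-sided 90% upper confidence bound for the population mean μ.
μ ≤ 112.89

Upper bound (one-sided):
t* = 1.292 (one-sided for 90%)
Upper bound = x̄ + t* · s/√n = 111.3 + 1.292 · 11.1/√81 = 112.89

We are 90% confident that μ ≤ 112.89.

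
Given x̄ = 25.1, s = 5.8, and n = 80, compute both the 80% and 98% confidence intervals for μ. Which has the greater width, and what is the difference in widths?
98% CI is wider by 1.40

df = 79
80% CI: t* = 1.292, (24.26, 25.94), width = 2 · t* · s/√n = 1.68
98% CI: t* = 2.374, (23.56, 26.64), width = 2 · t* · s/√n = 3.08

The 98% CI is wider by 3.08 - 1.68 = 1.40.
Higher confidence requires a wider interval.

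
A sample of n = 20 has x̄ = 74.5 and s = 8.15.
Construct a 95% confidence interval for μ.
(70.69, 78.31)

t-interval (σ unknown):
df = n - 1 = 19
t* = 2.093 for 95% confidence

Margin of error = t* · s/√n = 2.093 · 8.15/√20 = 3.81

CI: (70.69, 78.31)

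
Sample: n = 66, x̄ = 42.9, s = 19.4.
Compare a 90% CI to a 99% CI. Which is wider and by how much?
99% CI is wider by 4.71

df = 65
90% CI: t* = 1.669, (38.91, 46.89), width = 2 · t* · s/√n = 7.97
99% CI: t* = 2.654, (36.56, 49.24), width = 2 · t* · s/√n = 12.68

The 99% CI is wider by 12.68 - 7.97 = 4.71.
Higher confidence requires a wider interval.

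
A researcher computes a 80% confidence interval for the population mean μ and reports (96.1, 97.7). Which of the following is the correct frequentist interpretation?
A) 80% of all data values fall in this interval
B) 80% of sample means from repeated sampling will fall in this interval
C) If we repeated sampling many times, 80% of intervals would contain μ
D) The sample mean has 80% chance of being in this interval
C

A) Wrong — a CI is about the parameter μ, not individual data values.
B) Wrong — coverage applies to intervals containing μ, not to future x̄ values.
C) Correct — this is the frequentist long-run coverage interpretation.
D) Wrong — x̄ is observed and sits in the interval by construction.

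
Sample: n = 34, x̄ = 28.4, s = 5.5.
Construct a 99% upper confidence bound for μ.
μ ≤ 30.71

Upper bound (one-sided):
t* = 2.445 (one-sided for 99%)
Upper bound = x̄ + t* · s/√n = 28.4 + 2.445 · 5.5/√34 = 30.71

We are 99% confident that μ ≤ 30.71.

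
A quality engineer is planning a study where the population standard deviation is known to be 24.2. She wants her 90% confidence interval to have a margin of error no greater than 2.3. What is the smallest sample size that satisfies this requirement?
n ≥ 300

For margin E ≤ 2.3:
n ≥ (z* · σ / E)²
n ≥ (1.645 · 24.2 / 2.3)²
n ≥ 299.58

Minimum n = 300 (rounding up)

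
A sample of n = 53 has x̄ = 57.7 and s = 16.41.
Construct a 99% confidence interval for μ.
(51.67, 63.73)

t-interval (σ unknown):
df = n - 1 = 52
t* = 2.674 for 99% confidence

Margin of error = t* · s/√n = 2.674 · 16.41/√53 = 6.03

CI: (51.67, 63.73)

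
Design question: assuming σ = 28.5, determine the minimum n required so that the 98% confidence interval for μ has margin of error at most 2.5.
n ≥ 704

For margin E ≤ 2.5:
n ≥ (z* · σ / E)²
n ≥ (2.326 · 28.5 / 2.5)²
n ≥ 703.12

Minimum n = 704 (rounding up)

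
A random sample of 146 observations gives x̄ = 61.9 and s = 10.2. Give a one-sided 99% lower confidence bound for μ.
μ ≥ 59.91

Lower bound (one-sided):
t* = 2.352 (one-sided for 99%)
Lower bound = x̄ - t* · s/√n = 61.9 - 2.352 · 10.2/√146 = 59.91

We are 99% confident that μ ≥ 59.91.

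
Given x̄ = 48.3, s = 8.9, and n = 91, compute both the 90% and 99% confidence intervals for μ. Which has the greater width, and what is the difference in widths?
99% CI is wider by 1.81

df = 90
90% CI: t* = 1.662, (46.75, 49.85), width = 2 · t* · s/√n = 3.10
99% CI: t* = 2.632, (45.84, 50.76), width = 2 · t* · s/√n = 4.91

The 99% CI is wider by 4.91 - 3.10 = 1.81.
Higher confidence requires a wider interval.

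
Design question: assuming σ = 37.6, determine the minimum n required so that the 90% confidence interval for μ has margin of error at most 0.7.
n ≥ 7808

For margin E ≤ 0.7:
n ≥ (z* · σ / E)²
n ≥ (1.645 · 37.6 / 0.7)²
n ≥ 7807.49

Minimum n = 7808 (rounding up)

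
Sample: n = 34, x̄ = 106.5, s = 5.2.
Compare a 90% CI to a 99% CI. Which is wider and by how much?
99% CI is wider by 1.85

df = 33
90% CI: t* = 1.692, (104.99, 108.01), width = 2 · t* · s/√n = 3.02
99% CI: t* = 2.733, (104.06, 108.94), width = 2 · t* · s/√n = 4.87

The 99% CI is wider by 4.87 - 3.02 = 1.85.
Higher confidence requires a wider interval.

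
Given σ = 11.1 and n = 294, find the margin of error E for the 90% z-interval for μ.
Margin of error = 1.06

Margin of error = z* · σ/√n
= 1.645 · 11.1/√294
= 1.645 · 11.1/17.1464
= 1.06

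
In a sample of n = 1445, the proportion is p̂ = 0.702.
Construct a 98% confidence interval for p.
(0.674, 0.730)

Proportion CI:
SE = √(p̂(1-p̂)/n) = √(0.702 · 0.298 / 1445) = 0.01203

z* = 2.326
Margin = z* · SE = 2.326 · 0.01203 = 0.0280

CI: 0.702 ± 0.0280 = (0.674, 0.730)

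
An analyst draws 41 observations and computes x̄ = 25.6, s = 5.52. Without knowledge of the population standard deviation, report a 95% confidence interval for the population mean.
(23.86, 27.34)

t-interval (σ unknown):
df = n - 1 = 40
t* = 2.021 for 95% confidence

Margin of error = t* · s/√n = 2.021 · 5.52/√41 = 1.74

CI: (23.86, 27.34)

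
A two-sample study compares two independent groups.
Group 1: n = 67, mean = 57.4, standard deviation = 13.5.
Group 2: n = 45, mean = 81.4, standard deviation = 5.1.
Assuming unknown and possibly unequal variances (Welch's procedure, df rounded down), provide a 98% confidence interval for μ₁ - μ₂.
(-28.30, -19.70)

Difference: x̄₁ - x̄₂ = -24.00
SE = √(s₁²/n₁ + s₂²/n₂) = √(13.5²/67 + 5.1²/45) = 1.8161
df = 90.87 → 90 (Welch–Satterthwaite, rounded down)
t* = 2.368

CI: -24.00 ± 2.368 · 1.8161 = -24.00 ± 4.30 = (-28.30, -19.70)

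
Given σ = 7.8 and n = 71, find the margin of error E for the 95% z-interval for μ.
Margin of error = 1.81

Margin of error = z* · σ/√n
= 1.960 · 7.8/√71
= 1.960 · 7.8/8.4261
= 1.81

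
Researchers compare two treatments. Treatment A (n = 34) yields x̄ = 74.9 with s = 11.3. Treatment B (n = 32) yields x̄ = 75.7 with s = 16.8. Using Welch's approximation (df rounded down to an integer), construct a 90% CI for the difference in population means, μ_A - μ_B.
(-6.74, 5.14)

Difference: x̄₁ - x̄₂ = -0.80
SE = √(s₁²/n₁ + s₂²/n₂) = √(11.3²/34 + 16.8²/32) = 3.5462
df = 53.85 → 53 (Welch–Satterthwaite, rounded down)
t* = 1.674

CI: -0.80 ± 1.674 · 3.5462 = -0.80 ± 5.94 = (-6.74, 5.14)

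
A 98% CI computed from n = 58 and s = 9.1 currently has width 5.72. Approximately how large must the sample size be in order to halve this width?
n ≈ 232

CI width ∝ 1/√n
To reduce width by factor 2, need √n to grow by 2 → need 2² = 4 times as many samples.

Current: n = 58, width = 5.72
New: n = 232, width ≈ 2.80

Width reduced by factor of 5.72/2.80 = 2.04.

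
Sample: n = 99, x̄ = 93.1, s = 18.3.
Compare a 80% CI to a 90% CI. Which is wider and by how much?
90% CI is wider by 1.36

df = 98
80% CI: t* = 1.290, (90.73, 95.47), width = 2 · t* · s/√n = 4.75
90% CI: t* = 1.661, (90.05, 96.15), width = 2 · t* · s/√n = 6.11

The 90% CI is wider by 6.11 - 4.75 = 1.36.
Higher confidence requires a wider interval.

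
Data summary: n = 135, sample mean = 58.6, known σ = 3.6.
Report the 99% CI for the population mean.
(57.80, 59.40)

z-interval (σ known):
z* = 2.576 for 99% confidence

Margin of error = z* · σ/√n = 2.576 · 3.6/√135 = 0.80

CI: (58.6 - 0.80, 58.6 + 0.80) = (57.80, 59.40)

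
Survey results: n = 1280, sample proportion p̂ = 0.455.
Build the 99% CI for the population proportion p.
(0.419, 0.491)

Proportion CI:
SE = √(p̂(1-p̂)/n) = √(0.455 · 0.545 / 1280) = 0.01392

z* = 2.576
Margin = z* · SE = 2.576 · 0.01392 = 0.0359

CI: 0.455 ± 0.0359 = (0.419, 0.491)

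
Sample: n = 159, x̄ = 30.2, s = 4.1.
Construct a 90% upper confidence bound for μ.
μ ≤ 30.62

Upper bound (one-sided):
t* = 1.287 (one-sided for 90%)
Upper bound = x̄ + t* · s/√n = 30.2 + 1.287 · 4.1/√159 = 30.62

We are 90% confident that μ ≤ 30.62.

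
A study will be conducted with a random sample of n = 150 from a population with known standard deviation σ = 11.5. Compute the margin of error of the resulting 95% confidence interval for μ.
Margin of error = 1.84

Margin of error = z* · σ/√n
= 1.960 · 11.5/√150
= 1.960 · 11.5/12.2474
= 1.84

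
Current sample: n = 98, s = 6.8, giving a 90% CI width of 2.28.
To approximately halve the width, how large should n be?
n ≈ 392

CI width ∝ 1/√n
To reduce width by factor 2, need √n to grow by 2 → need 2² = 4 times as many samples.

Current: n = 98, width = 2.28
New: n = 392, width ≈ 1.13

Width reduced by factor of 2.28/1.13 = 2.02.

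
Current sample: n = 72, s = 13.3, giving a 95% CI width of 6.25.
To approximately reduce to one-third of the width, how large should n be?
n ≈ 648

CI width ∝ 1/√n
To reduce width by factor 3, need √n to grow by 3 → need 3² = 9 times as many samples.

Current: n = 72, width = 6.25
New: n = 648, width ≈ 2.05

Width reduced by factor of 6.25/2.05 = 3.05.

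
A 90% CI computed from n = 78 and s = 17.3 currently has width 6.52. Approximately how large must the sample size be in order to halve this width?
n ≈ 312

CI width ∝ 1/√n
To reduce width by factor 2, need √n to grow by 2 → need 2² = 4 times as many samples.

Current: n = 78, width = 6.52
New: n = 312, width ≈ 3.23

Width reduced by factor of 6.52/3.23 = 2.02.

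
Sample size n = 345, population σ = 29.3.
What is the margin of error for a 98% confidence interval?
Margin of error = 3.67

Margin of error = z* · σ/√n
= 2.326 · 29.3/√345
= 2.326 · 29.3/18.5742
= 3.67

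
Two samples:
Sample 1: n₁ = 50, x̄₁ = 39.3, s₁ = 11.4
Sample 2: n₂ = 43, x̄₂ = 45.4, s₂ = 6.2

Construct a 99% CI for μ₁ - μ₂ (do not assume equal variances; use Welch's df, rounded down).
(-11.04, -1.16)

Difference: x̄₁ - x̄₂ = -6.10
SE = √(s₁²/n₁ + s₂²/n₂) = √(11.4²/50 + 6.2²/43) = 1.8690
df = 77.77 → 77 (Welch–Satterthwaite, rounded down)
t* = 2.641

CI: -6.10 ± 2.641 · 1.8690 = -6.10 ± 4.94 = (-11.04, -1.16)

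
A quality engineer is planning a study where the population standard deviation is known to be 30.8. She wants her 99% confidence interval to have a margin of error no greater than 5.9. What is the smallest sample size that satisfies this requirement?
n ≥ 181

For margin E ≤ 5.9:
n ≥ (z* · σ / E)²
n ≥ (2.576 · 30.8 / 5.9)²
n ≥ 180.84

Minimum n = 181 (rounding up)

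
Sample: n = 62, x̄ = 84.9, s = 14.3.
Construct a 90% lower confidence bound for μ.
μ ≥ 82.55

Lower bound (one-sided):
t* = 1.296 (one-sided for 90%)
Lower bound = x̄ - t* · s/√n = 84.9 - 1.296 · 14.3/√62 = 82.55

We are 90% confident that μ ≥ 82.55.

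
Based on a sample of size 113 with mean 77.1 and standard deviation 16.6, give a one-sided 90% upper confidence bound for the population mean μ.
μ ≤ 79.11

Upper bound (one-sided):
t* = 1.289 (one-sided for 90%)
Upper bound = x̄ + t* · s/√n = 77.1 + 1.289 · 16.6/√113 = 79.11

We are 90% confident that μ ≤ 79.11.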